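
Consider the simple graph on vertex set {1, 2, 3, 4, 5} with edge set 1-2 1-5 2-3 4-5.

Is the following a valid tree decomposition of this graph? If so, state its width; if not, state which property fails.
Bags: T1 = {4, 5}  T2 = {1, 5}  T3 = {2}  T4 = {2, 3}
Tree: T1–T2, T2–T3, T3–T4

No — edge (1,2) lies in no bag.

A tree decomposition must satisfy three properties: every vertex lies in some bag; for every edge, both endpoints lie together in some bag; and for every vertex, the bags containing it form a connected subtree. Here edge (1,2) lies in no bag, so the decomposition is invalid.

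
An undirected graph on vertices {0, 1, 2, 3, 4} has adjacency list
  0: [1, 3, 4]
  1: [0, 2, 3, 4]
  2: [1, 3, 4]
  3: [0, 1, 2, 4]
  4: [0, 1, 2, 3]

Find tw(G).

A width-3 tree decomposition is:
Bags: B1 = {0, 1, 3, 4}  B2 = {1, 2, 3, 4}
Tree: B1–B2
Each bag holds 4 vertices, so the decomposition has width 3, which upper-bounds the treewidth. On the other hand G contains the 4-clique {0, 1, 3, 4}. A clique must lie in a single bag of any decomposition, so no decomposition can have width below 3. Therefore the treewidth is 3.

3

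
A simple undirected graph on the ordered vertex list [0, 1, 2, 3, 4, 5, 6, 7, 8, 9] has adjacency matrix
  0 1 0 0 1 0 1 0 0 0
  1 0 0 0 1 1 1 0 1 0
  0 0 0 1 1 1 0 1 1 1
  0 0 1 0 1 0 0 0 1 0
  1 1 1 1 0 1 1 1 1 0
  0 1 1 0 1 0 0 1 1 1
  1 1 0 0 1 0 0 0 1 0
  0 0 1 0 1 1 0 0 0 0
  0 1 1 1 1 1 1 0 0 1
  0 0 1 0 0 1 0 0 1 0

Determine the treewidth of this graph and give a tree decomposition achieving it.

Treewidth 3.
Bags: B1 = {2, 4, 5, 8}  B2 = {1, 4, 5, 8}  B3 = {1, 4, 6, 8}  B4 = {2, 4, 5, 7}  B5 = {0, 1, 4, 6}  B6 = {2, 3, 4, 8}  B7 = {2, 5, 8, 9}
Tree: B1–B2, B2–B3, B1–B4, B3–B5, B1–B6, B1–B7

Every bag has size at most 4, so the width is 4 − 1 = 3 and tw(G) ≤ 3. Conversely, {2, 5, 8, 9} is a clique of size 4, and the vertices of any clique must share a bag in every tree decomposition; so some bag has ≥ 4 vertices and tw(G) ≥ 3. Therefore the treewidth is 3.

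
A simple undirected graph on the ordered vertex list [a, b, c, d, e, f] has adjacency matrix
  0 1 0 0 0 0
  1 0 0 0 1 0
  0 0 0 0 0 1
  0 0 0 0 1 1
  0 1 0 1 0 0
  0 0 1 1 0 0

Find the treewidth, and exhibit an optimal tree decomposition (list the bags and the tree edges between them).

Treewidth 1.
One such decomposition:
Bags: B1 = {c, f}  B2 = {d, f}  B3 = {d, e}  B4 = {b, e}  B5 = {a, b}
Tree: B1–B2, B2–B3, B3–B4, B4–B5

The largest bag has 2 vertices, giving width 1; this decomposition certifies tw(G) ≤ 1. G has an edge, so its treewidth is at least 1. Combining the bounds, tw(G) = 1.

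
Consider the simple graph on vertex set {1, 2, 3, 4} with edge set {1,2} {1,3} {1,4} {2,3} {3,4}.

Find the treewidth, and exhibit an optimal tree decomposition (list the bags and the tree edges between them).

Each bag holds 3 vertices, so the decomposition has width 2, which upper-bounds the treewidth. For the lower bound, the 3 vertices {1, 2, 3} are pairwise adjacent, and any tree decomposition puts a clique entirely inside one bag — forcing width ≥ 2. Hence tw(G) = 2 exactly.

Treewidth 2.
One optimal decomposition is:
Bags: B1 = {1, 3, 4}  B2 = {1, 2, 3}
Tree: B1–B2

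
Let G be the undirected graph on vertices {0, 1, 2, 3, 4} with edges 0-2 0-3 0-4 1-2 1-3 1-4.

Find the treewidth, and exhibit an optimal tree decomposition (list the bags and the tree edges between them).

Each bag holds 3 vertices, so the decomposition has width 2, which upper-bounds the treewidth. Since 1–2–0–3–1 is a cycle in G, G is not acyclic. Forests are exactly the graphs of treewidth ≤ 1, so tw(G) ≥ 2. Hence tw(G) = 2 exactly.

Treewidth 2.
Bags: B1 = {0, 1, 2}  B2 = {0, 1, 3}  B3 = {0, 1, 4}
Tree: B1–B2, B2–B3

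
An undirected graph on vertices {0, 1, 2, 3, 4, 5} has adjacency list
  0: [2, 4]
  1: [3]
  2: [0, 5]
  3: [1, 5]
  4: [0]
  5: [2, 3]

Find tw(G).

A width-1 tree decomposition is:
Bags: B1 = {1, 3}  B2 = {3, 5}  B3 = {2, 5}  B4 = {0, 2}  B5 = {0, 4}
Tree: B1–B2, B2–B3, B3–B4, B4–B5
Every bag has size at most 2, so the width is 2 − 1 = 1 and tw(G) ≤ 1. G has an edge, so its treewidth is at least 1. Hence tw(G) = 1 exactly.

1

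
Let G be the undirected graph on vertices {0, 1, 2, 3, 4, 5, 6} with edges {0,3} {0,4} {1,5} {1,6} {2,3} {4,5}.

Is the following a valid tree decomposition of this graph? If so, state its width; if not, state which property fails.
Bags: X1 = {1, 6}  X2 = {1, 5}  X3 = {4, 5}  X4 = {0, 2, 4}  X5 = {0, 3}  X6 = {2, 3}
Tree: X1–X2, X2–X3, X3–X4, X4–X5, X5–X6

No — bags containing vertex 2 are not connected in the tree.

A tree decomposition must satisfy three properties: every vertex lies in some bag; for every edge, both endpoints lie together in some bag; and for every vertex, the bags containing it form a connected subtree. Here bags containing vertex 2 are not connected in the tree, so the decomposition is invalid.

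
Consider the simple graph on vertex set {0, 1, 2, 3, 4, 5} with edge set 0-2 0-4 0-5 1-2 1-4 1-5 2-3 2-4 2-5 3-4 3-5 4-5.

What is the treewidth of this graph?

A width-3 tree decomposition is:
Bags: B1 = {2, 3, 4, 5}  B2 = {0, 2, 4, 5}  B3 = {1, 2, 4, 5}
Tree: B1–B2, B2–B3
Every bag has size at most 4, so the width is 4 − 1 = 3 and tw(G) ≤ 3. Conversely, {0, 2, 4, 5} is a clique of size 4, and the vertices of any clique must share a bag in every tree decomposition; so some bag has ≥ 4 vertices and tw(G) ≥ 3. Therefore the treewidth is 3.

3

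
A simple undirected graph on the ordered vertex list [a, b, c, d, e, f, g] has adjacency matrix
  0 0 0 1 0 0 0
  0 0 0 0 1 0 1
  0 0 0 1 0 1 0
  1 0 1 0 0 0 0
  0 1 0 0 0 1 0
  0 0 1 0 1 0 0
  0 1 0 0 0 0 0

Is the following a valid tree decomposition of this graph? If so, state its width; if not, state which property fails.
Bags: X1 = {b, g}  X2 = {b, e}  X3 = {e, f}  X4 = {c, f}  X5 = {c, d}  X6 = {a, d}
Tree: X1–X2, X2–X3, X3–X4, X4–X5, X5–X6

Vertex coverage: the bags together contain {a, b, c, d, e, f, g}, the full vertex set. Edge coverage: each edge of G has both endpoints in at least one bag. Running intersection: for every vertex, the bags containing it form a connected subtree. All three properties hold, so this is a valid tree decomposition of width max|bag| − 1 = 1, and hence tw(G) ≤ 1.

Yes; width 1.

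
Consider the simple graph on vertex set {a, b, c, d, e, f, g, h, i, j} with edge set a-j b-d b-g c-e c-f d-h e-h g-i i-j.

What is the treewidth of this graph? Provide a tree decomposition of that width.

Treewidth 1.
One optimal decomposition is:
Bags: B1 = {a, j}  B2 = {i, j}  B3 = {g, i}  B4 = {b, g}  B5 = {b, d}  B6 = {d, h}  B7 = {e, h}  B8 = {c, e}  B9 = {c, f}
Tree: B1–B2, B2–B3, B3–B4, B4–B5, B5–B6, B6–B7, B7–B8, B8–B9

Each bag holds 2 vertices, so the decomposition has width 1, which upper-bounds the treewidth. Since G has at least one edge (e.g. a–j), it is not an edgeless graph, so tw(G) ≥ 1. Hence tw(G) = 1 exactly.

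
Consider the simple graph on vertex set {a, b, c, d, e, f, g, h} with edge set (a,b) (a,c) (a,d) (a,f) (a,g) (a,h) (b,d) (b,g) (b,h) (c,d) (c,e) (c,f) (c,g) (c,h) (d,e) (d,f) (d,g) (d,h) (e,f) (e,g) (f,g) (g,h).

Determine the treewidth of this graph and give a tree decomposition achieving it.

Every bag has size at most 5, so the width is 5 − 1 = 4 and tw(G) ≤ 4. On the other hand G contains the 5-clique {c, d, e, f, g}. A clique must lie in a single bag of any decomposition, so no decomposition can have width below 4. The upper and lower bounds meet at 4, so that is the treewidth.

Treewidth 4.
One such decomposition:
Bags: B1 = {a, c, d, g, h}  B2 = {a, c, d, f, g}  B3 = {c, d, e, f, g}  B4 = {a, b, d, g, h}
Tree: B1–B2, B2–B3, B1–B4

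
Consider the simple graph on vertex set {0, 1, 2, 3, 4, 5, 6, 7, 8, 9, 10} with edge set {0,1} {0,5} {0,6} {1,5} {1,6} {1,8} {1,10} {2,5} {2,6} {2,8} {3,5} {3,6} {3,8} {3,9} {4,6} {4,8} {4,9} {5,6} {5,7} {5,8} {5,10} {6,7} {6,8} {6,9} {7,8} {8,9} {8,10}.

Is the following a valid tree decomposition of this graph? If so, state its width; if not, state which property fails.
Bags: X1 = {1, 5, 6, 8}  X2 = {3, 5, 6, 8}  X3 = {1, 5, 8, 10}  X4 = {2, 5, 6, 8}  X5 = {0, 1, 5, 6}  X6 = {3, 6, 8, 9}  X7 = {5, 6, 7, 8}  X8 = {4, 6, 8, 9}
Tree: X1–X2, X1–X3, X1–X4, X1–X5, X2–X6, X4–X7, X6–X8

Yes; width 3.

Vertex coverage: the bags together contain {0, 1, 2, 3, 4, 5, 6, 7, 8, 9, 10}, the full vertex set. Edge coverage: each edge of G has both endpoints in at least one bag. Running intersection: for every vertex, the bags containing it form a connected subtree. All three properties hold, so this is a valid tree decomposition of width max|bag| − 1 = 3, and hence tw(G) ≤ 3.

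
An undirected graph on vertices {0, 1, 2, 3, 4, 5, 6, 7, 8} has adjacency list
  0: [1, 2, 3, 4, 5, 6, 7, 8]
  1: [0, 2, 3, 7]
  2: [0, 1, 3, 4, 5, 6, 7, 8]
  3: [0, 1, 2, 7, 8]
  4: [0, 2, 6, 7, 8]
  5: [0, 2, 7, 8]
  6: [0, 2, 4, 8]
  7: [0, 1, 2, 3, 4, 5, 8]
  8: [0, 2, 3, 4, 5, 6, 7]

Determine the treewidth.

A width-4 tree decomposition is:
Bags: B1 = {0, 2, 3, 7, 8}  B2 = {0, 2, 5, 7, 8}  B3 = {0, 1, 2, 3, 7}  B4 = {0, 2, 4, 7, 8}  B5 = {0, 2, 4, 6, 8}
Tree: B1–B2, B1–B3, B2–B4, B4–B5
The largest bag has 5 vertices, giving width 4; this decomposition certifies tw(G) ≤ 4. Conversely, {0, 2, 4, 6, 8} is a clique of size 5, and the vertices of any clique must share a bag in every tree decomposition; so some bag has ≥ 5 vertices and tw(G) ≥ 4. The upper and lower bounds meet at 4, so that is the treewidth.

4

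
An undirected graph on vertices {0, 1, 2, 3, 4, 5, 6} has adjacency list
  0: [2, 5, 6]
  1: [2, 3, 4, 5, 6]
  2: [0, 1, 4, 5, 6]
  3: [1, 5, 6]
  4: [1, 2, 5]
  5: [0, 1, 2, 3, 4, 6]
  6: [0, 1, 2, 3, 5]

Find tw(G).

A width-3 tree decomposition is:
Bags: B1 = {1, 3, 5, 6}  B2 = {1, 2, 5, 6}  B3 = {0, 2, 5, 6}  B4 = {1, 2, 4, 5}
Tree: B1–B2, B2–B3, B2–B4
Every bag has size at most 4, so the width is 4 − 1 = 3 and tw(G) ≤ 3. For the lower bound, the 4 vertices {0, 2, 5, 6} are pairwise adjacent, and any tree decomposition puts a clique entirely inside one bag — forcing width ≥ 3. Hence tw(G) = 3 exactly.

3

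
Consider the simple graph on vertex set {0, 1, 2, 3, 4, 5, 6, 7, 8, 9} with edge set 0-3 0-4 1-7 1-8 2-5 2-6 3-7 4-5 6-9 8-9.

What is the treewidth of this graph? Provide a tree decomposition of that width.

Treewidth 2.
Bags: B1 = {6, 8, 9}  B2 = {1, 6, 8}  B3 = {1, 6, 7}  B4 = {3, 6, 7}  B5 = {0, 3, 6}  B6 = {0, 4, 6}  B7 = {4, 5, 6}  B8 = {2, 5, 6}
Tree: B1–B2, B2–B3, B3–B4, B4–B5, B5–B6, B6–B7, B7–B8

The largest bag has 3 vertices, giving width 2; this decomposition certifies tw(G) ≤ 2. The edges 6–9–8–1–7–3–0–4–5–2–6 form a cycle, so G is not a tree and its treewidth is at least 2. The upper and lower bounds meet at 2, so that is the treewidth.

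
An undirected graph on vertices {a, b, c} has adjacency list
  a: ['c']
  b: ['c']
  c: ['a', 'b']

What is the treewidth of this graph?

1

A width-1 tree decomposition is:
Bags: B1 = {b, c}  B2 = {a, c}
Tree: B1–B2
The largest bag has 2 vertices, giving width 1; this decomposition certifies tw(G) ≤ 1. G has an edge, so its treewidth is at least 1. The upper and lower bounds meet at 1, so that is the treewidth.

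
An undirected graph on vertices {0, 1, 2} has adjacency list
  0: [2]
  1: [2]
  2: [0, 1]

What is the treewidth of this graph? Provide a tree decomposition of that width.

Treewidth 1.
One optimal decomposition is:
Bags: B1 = {1, 2}  B2 = {0, 2}
Tree: B1–B2

The largest bag has 2 vertices, giving width 1; this decomposition certifies tw(G) ≤ 1. Since G has at least one edge (e.g. 2–1), it is not an edgeless graph, so tw(G) ≥ 1. Combining the bounds, tw(G) = 1.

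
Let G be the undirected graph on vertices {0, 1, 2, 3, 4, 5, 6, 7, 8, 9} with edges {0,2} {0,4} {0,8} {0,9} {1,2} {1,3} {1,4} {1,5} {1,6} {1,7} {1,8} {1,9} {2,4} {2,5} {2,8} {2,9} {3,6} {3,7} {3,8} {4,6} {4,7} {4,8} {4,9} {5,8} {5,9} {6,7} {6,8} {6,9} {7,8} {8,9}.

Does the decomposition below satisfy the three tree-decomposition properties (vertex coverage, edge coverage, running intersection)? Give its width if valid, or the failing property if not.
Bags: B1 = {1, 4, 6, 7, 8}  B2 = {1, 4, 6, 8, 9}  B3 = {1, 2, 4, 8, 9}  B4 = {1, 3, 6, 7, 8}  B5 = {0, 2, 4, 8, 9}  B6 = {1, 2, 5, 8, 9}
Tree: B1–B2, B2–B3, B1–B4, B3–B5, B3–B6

Vertex coverage: the bags together contain {0, 1, 2, 3, 4, 5, 6, 7, 8, 9}, the full vertex set. Edge coverage: each edge of G has both endpoints in at least one bag. Running intersection: for every vertex, the bags containing it form a connected subtree. All three properties hold, so this is a valid tree decomposition of width max|bag| − 1 = 4, and hence tw(G) ≤ 4.

Yes; width 4.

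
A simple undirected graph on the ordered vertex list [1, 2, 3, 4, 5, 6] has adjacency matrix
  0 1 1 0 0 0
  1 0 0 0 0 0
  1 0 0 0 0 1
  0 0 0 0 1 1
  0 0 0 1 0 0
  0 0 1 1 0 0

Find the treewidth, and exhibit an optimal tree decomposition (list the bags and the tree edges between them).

Every bag has size at most 2, so the width is 2 − 1 = 1 and tw(G) ≤ 1. Since G has at least one edge (e.g. 5–4), it is not an edgeless graph, so tw(G) ≥ 1. Combining the bounds, tw(G) = 1.

Treewidth 1.
Bags: B1 = {4, 5}  B2 = {4, 6}  B3 = {3, 6}  B4 = {1, 3}  B5 = {1, 2}
Tree: B1–B2, B2–B3, B3–B4, B4–B5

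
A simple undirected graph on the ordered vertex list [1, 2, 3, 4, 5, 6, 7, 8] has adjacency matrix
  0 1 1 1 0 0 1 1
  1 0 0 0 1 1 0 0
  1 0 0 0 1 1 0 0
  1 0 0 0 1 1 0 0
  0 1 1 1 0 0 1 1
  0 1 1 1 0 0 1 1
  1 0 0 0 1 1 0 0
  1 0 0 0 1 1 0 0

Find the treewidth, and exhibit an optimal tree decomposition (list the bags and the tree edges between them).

Treewidth 3.
One such decomposition:
Bags: B1 = {1, 3, 5, 6}  B2 = {1, 4, 5, 6}  B3 = {1, 2, 5, 6}  B4 = {1, 5, 6, 8}  B5 = {1, 5, 6, 7}
Tree: B1–B2, B2–B3, B3–B4, B4–B5

Each bag holds 4 vertices, so the decomposition has width 3, which upper-bounds the treewidth. For the lower bound: the 4 vertex sets {1,3}, {4,5}, {6}, {2} are disjoint, each induces a connected subgraph, and every pair is joined by at least one edge of G. Contracting each set to a single vertex therefore yields K_{4} as a minor, and since treewidth is minor-monotone, tw(G) ≥ tw(K_{4}) = 3. Combining the bounds, tw(G) = 3.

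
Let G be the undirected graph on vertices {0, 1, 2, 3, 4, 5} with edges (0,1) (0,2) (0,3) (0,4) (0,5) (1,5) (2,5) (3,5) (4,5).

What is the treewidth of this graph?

2

A width-2 tree decomposition is:
Bags: B1 = {0, 1, 5}  B2 = {0, 2, 5}  B3 = {0, 4, 5}  B4 = {0, 3, 5}
Tree: B1–B2, B1–B3, B2–B4
Every bag has size at most 3, so the width is 3 − 1 = 2 and tw(G) ≤ 2. On the other hand G contains the 3-clique {0, 1, 5}. A clique must lie in a single bag of any decomposition, so no decomposition can have width below 2. Combining the bounds, tw(G) = 2.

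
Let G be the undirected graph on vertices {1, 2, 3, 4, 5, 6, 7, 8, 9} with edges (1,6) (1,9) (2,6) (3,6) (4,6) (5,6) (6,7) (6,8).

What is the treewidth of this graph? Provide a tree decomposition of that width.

Treewidth 1.
One optimal decomposition is:
Bags: B1 = {4, 6}  B2 = {1, 6}  B3 = {3, 6}  B4 = {5, 6}  B5 = {2, 6}  B6 = {1, 9}  B7 = {6, 8}  B8 = {6, 7}
Tree: B1–B2, B1–B3, B3–B4, B2–B5, B2–B6, B3–B7, B5–B8

Every bag has size at most 2, so the width is 2 − 1 = 1 and tw(G) ≤ 1. Since G has at least one edge (e.g. 6–4), it is not an edgeless graph, so tw(G) ≥ 1. Therefore the treewidth is 1.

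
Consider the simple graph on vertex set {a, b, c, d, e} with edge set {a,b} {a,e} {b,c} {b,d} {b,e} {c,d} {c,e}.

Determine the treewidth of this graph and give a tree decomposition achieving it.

Treewidth 2.
Bags: B1 = {b, c, e}  B2 = {b, c, d}  B3 = {a, b, e}
Tree: B1–B2, B1–B3

Every bag has size at most 3, so the width is 3 − 1 = 2 and tw(G) ≤ 2. For the lower bound, the 3 vertices {b, c, d} are pairwise adjacent, and any tree decomposition puts a clique entirely inside one bag — forcing width ≥ 2. Combining the bounds, tw(G) = 2.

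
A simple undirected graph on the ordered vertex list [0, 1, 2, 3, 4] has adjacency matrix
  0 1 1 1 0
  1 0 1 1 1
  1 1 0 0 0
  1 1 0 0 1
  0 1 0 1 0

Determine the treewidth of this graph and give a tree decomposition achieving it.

The largest bag has 3 vertices, giving width 2; this decomposition certifies tw(G) ≤ 2. On the other hand G contains the 3-clique {0, 1, 2}. A clique must lie in a single bag of any decomposition, so no decomposition can have width below 2. Hence tw(G) = 2 exactly.

Treewidth 2.
One such decomposition:
Bags: B1 = {0, 1, 3}  B2 = {0, 1, 2}  B3 = {1, 3, 4}
Tree: B1–B2, B1–B3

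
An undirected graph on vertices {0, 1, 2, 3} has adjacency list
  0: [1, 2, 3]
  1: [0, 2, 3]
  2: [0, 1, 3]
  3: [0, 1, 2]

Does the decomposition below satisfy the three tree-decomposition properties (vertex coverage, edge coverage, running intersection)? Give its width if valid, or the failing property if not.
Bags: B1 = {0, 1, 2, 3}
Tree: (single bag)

Vertex coverage: the bags together contain {0, 1, 2, 3}, the full vertex set. Edge coverage: each edge of G has both endpoints in at least one bag. Running intersection: for every vertex, the bags containing it form a connected subtree. All three properties hold, so this is a valid tree decomposition of width max|bag| − 1 = 3, and hence tw(G) ≤ 3.

Yes; width 3.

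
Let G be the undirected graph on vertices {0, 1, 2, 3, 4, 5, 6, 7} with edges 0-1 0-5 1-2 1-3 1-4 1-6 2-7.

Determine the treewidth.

A width-1 tree decomposition is:
Bags: B1 = {1, 2}  B2 = {1, 3}  B3 = {0, 1}  B4 = {0, 5}  B5 = {2, 7}  B6 = {1, 4}  B7 = {1, 6}
Tree: B1–B2, B1–B3, B3–B4, B1–B5, B1–B6, B6–B7
The largest bag has 2 vertices, giving width 1; this decomposition certifies tw(G) ≤ 1. Any graph with an edge has treewidth ≥ 1, and G has the edge 1–2. Therefore the treewidth is 1.

1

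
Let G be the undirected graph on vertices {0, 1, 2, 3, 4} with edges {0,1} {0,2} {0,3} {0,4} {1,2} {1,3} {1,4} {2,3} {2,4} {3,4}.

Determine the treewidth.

A width-4 tree decomposition is:
Bags: B1 = {0, 1, 2, 3, 4}
Tree: (single bag)
With just one bag of size 5, the width is 5 − 1 = 4, so tw(G) ≤ 4. On the other hand G contains the 5-clique {0, 1, 2, 3, 4}. A clique must lie in a single bag of any decomposition, so no decomposition can have width below 4. Combining the bounds, tw(G) = 4.

4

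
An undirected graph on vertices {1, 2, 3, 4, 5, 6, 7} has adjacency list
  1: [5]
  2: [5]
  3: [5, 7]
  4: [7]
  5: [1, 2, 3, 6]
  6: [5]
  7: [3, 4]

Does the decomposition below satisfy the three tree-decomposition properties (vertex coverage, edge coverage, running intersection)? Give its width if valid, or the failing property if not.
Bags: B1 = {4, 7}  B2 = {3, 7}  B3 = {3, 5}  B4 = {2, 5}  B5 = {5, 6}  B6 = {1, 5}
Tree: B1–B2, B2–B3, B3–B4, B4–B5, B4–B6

Every vertex of G appears in some bag (union = {1, 2, 3, 4, 5, 6, 7}); every edge is covered by a bag; and for each vertex v the set of bags containing v is connected in the bag tree. The decomposition is therefore valid. The largest bag has 2 vertices, so the width is 1.

Yes; width 1.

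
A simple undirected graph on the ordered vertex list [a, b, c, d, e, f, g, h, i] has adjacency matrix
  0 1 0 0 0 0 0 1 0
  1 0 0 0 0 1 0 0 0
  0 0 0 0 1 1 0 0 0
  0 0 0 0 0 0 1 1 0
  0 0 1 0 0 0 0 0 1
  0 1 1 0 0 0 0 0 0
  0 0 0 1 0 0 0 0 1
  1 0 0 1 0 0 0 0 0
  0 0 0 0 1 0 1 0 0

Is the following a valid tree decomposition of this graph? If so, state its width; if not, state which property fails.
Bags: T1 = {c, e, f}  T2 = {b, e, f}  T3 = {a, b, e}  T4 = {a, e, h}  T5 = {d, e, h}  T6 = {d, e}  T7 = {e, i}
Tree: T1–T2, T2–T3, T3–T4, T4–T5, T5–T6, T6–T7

A tree decomposition must satisfy three properties: every vertex lies in some bag; for every edge, both endpoints lie together in some bag; and for every vertex, the bags containing it form a connected subtree. Here vertex g appears in no bag, so the decomposition is invalid.

No — vertex g appears in no bag.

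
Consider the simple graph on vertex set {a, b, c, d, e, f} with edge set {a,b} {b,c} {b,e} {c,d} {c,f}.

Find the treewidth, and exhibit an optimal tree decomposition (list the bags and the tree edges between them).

Treewidth 1.
One such decomposition:
Bags: B1 = {b, c}  B2 = {b, e}  B3 = {c, f}  B4 = {a, b}  B5 = {c, d}
Tree: B1–B2, B1–B3, B2–B4, B3–B5

The largest bag has 2 vertices, giving width 1; this decomposition certifies tw(G) ≤ 1. G has an edge, so its treewidth is at least 1. Combining the bounds, tw(G) = 1.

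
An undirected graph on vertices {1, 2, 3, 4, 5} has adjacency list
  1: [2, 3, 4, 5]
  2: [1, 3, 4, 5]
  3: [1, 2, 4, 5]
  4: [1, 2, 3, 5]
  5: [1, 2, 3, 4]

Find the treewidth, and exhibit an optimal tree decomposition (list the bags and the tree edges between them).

With just one bag of size 5, the width is 5 − 1 = 4, so tw(G) ≤ 4. For the lower bound, the 5 vertices {1, 2, 3, 4, 5} are pairwise adjacent, and any tree decomposition puts a clique entirely inside one bag — forcing width ≥ 4. Combining the bounds, tw(G) = 4.

Treewidth 4.
One optimal decomposition is:
Bags: B1 = {1, 2, 3, 4, 5}
Tree: (single bag)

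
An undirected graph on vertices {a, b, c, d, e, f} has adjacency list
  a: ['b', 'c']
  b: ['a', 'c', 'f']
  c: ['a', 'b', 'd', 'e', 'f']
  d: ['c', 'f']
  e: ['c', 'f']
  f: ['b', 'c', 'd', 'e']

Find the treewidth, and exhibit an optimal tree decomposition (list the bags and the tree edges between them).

Treewidth 2.
One optimal decomposition is:
Bags: B1 = {c, d, f}  B2 = {c, e, f}  B3 = {b, c, f}  B4 = {a, b, c}
Tree: B1–B2, B1–B3, B3–B4

Each bag holds 3 vertices, so the decomposition has width 2, which upper-bounds the treewidth. For the lower bound, the 3 vertices {a, b, c} are pairwise adjacent, and any tree decomposition puts a clique entirely inside one bag — forcing width ≥ 2. Therefore the treewidth is 2.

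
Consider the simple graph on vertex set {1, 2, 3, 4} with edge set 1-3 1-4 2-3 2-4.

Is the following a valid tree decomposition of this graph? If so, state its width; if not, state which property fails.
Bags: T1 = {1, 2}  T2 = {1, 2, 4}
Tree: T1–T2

No — vertex 3 appears in no bag.

A tree decomposition must satisfy three properties: every vertex lies in some bag; for every edge, both endpoints lie together in some bag; and for every vertex, the bags containing it form a connected subtree. Here vertex 3 appears in no bag, so the decomposition is invalid.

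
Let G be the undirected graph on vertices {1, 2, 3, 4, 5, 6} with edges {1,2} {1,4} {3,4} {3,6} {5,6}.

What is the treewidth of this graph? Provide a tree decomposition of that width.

Treewidth 1.
Bags: B1 = {5, 6}  B2 = {3, 6}  B3 = {3, 4}  B4 = {1, 4}  B5 = {1, 2}
Tree: B1–B2, B2–B3, B3–B4, B4–B5

Each bag holds 2 vertices, so the decomposition has width 1, which upper-bounds the treewidth. Any graph with an edge has treewidth ≥ 1, and G has the edge 5–6. Combining the bounds, tw(G) = 1.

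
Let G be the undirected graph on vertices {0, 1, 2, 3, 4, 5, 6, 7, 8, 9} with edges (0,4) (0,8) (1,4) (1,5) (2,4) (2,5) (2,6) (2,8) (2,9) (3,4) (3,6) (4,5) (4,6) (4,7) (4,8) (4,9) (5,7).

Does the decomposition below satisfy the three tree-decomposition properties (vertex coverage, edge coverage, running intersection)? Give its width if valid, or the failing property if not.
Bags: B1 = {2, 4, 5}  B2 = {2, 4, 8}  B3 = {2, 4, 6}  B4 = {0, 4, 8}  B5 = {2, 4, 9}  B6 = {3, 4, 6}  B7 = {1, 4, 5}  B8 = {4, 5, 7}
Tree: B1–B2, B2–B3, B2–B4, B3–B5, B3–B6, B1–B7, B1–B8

Vertex coverage: the bags together contain {0, 1, 2, 3, 4, 5, 6, 7, 8, 9}, the full vertex set. Edge coverage: each edge of G has both endpoints in at least one bag. Running intersection: for every vertex, the bags containing it form a connected subtree. All three properties hold, so this is a valid tree decomposition of width max|bag| − 1 = 2, and hence tw(G) ≤ 2.

Yes; width 2.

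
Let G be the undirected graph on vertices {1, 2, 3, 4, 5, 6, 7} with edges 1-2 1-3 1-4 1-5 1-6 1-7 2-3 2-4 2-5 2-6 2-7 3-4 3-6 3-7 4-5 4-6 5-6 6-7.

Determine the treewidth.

4

A width-4 tree decomposition is:
Bags: B1 = {1, 2, 3, 4, 6}  B2 = {1, 2, 4, 5, 6}  B3 = {1, 2, 3, 6, 7}
Tree: B1–B2, B1–B3
Every bag has size at most 5, so the width is 5 − 1 = 4 and tw(G) ≤ 4. On the other hand G contains the 5-clique {1, 2, 3, 4, 6}. A clique must lie in a single bag of any decomposition, so no decomposition can have width below 4. Therefore the treewidth is 4.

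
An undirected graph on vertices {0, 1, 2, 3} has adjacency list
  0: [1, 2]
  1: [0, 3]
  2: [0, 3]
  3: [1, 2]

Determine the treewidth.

A width-2 tree decomposition is:
Bags: B1 = {0, 1, 2}  B2 = {1, 2, 3}
Tree: B1–B2
The largest bag has 3 vertices, giving width 2; this decomposition certifies tw(G) ≤ 2. For the lower bound, G contains the cycle 1–0–2–3–1, so G is not a forest; only forests have treewidth ≤ 1, hence tw(G) ≥ 2. The upper and lower bounds meet at 2, so that is the treewidth.

2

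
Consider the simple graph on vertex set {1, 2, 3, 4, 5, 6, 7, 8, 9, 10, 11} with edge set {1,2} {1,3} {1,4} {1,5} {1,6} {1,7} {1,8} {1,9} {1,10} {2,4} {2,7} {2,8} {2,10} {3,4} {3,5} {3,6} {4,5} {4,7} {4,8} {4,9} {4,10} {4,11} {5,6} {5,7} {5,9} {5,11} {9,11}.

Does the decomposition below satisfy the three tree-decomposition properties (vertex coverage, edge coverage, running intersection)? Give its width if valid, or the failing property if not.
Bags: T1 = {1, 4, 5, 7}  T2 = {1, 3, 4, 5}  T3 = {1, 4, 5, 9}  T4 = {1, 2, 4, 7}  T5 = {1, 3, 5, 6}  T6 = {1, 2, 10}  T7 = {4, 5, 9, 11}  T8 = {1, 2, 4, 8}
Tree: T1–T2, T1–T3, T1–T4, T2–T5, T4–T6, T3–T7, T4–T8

A tree decomposition must satisfy three properties: every vertex lies in some bag; for every edge, both endpoints lie together in some bag; and for every vertex, the bags containing it form a connected subtree. Here edge (4,10) lies in no bag, so the decomposition is invalid.

No — edge (4,10) lies in no bag.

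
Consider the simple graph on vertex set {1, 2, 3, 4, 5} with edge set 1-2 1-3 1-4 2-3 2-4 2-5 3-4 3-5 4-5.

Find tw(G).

A width-3 tree decomposition is:
Bags: B1 = {1, 2, 3, 4}  B2 = {2, 3, 4, 5}
Tree: B1–B2
Every bag has size at most 4, so the width is 4 − 1 = 3 and tw(G) ≤ 3. For the lower bound, the 4 vertices {1, 2, 3, 4} are pairwise adjacent, and any tree decomposition puts a clique entirely inside one bag — forcing width ≥ 3. The upper and lower bounds meet at 3, so that is the treewidth.

3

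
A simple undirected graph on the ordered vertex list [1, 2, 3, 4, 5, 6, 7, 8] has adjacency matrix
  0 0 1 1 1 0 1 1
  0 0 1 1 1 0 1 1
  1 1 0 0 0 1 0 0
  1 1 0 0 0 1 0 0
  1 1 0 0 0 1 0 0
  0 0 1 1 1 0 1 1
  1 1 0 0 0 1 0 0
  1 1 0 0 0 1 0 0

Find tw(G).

A width-3 tree decomposition is:
Bags: B1 = {1, 2, 6, 8}  B2 = {1, 2, 6, 7}  B3 = {1, 2, 3, 6}  B4 = {1, 2, 5, 6}  B5 = {1, 2, 4, 6}
Tree: B1–B2, B2–B3, B3–B4, B4–B5
Each bag holds 4 vertices, so the decomposition has width 3, which upper-bounds the treewidth. For the lower bound: the 4 vertex sets {6,8}, {2,7}, {1}, {3} are disjoint, each induces a connected subgraph, and every pair is joined by at least one edge of G. Contracting each set to a single vertex therefore yields K_{4} as a minor, and since treewidth is minor-monotone, tw(G) ≥ tw(K_{4}) = 3. Combining the bounds, tw(G) = 3.

3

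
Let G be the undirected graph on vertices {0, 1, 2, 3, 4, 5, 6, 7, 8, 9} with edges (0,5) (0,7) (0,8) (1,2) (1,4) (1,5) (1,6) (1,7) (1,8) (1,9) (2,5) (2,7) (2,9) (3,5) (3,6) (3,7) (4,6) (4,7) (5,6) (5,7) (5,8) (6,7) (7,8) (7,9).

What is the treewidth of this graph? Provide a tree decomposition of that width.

Each bag holds 4 vertices, so the decomposition has width 3, which upper-bounds the treewidth. Conversely, {0, 5, 7, 8} is a clique of size 4, and the vertices of any clique must share a bag in every tree decomposition; so some bag has ≥ 4 vertices and tw(G) ≥ 3. Combining the bounds, tw(G) = 3.

Treewidth 3.
One such decomposition:
Bags: B1 = {1, 2, 5, 7}  B2 = {1, 5, 6, 7}  B3 = {1, 5, 7, 8}  B4 = {0, 5, 7, 8}  B5 = {1, 2, 7, 9}  B6 = {1, 4, 6, 7}  B7 = {3, 5, 6, 7}
Tree: B1–B2, B1–B3, B3–B4, B1–B5, B2–B6, B2–B7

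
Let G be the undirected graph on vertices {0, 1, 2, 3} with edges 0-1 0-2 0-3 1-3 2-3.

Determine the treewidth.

A width-2 tree decomposition is:
Bags: B1 = {0, 1, 3}  B2 = {0, 2, 3}
Tree: B1–B2
The largest bag has 3 vertices, giving width 2; this decomposition certifies tw(G) ≤ 2. Conversely, {0, 1, 3} is a clique of size 3, and the vertices of any clique must share a bag in every tree decomposition; so some bag has ≥ 3 vertices and tw(G) ≥ 2. Therefore the treewidth is 2.

2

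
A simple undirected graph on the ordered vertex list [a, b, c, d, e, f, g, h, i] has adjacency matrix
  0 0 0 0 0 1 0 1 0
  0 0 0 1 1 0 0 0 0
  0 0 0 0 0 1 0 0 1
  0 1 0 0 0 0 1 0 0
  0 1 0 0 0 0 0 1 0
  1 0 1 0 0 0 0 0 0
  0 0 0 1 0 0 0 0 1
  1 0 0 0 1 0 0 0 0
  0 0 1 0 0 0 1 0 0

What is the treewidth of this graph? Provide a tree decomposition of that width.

Treewidth 2.
One such decomposition:
Bags: B1 = {d, g, i}  B2 = {b, d, i}  B3 = {b, e, i}  B4 = {e, h, i}  B5 = {a, h, i}  B6 = {a, f, i}  B7 = {c, f, i}
Tree: B1–B2, B2–B3, B3–B4, B4–B5, B5–B6, B6–B7

Every bag has size at most 3, so the width is 3 − 1 = 2 and tw(G) ≤ 2. For the lower bound, G contains the cycle i–g–d–b–e–h–a–f–c–i, so G is not a forest; only forests have treewidth ≤ 1, hence tw(G) ≥ 2. Therefore the treewidth is 2.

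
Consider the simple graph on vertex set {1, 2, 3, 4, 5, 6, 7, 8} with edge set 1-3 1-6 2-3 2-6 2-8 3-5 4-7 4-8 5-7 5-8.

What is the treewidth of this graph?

2

A width-2 tree decomposition is:
Bags: B1 = {1, 3, 6}  B2 = {2, 3, 6}  B3 = {2, 3, 5}  B4 = {2, 5, 8}  B5 = {5, 7, 8}  B6 = {4, 7, 8}
Tree: B1–B2, B2–B3, B3–B4, B4–B5, B5–B6
Every bag has size at most 3, so the width is 3 − 1 = 2 and tw(G) ≤ 2. Since 1–6–2–3–1 is a cycle in G, G is not acyclic. Forests are exactly the graphs of treewidth ≤ 1, so tw(G) ≥ 2. Therefore the treewidth is 2.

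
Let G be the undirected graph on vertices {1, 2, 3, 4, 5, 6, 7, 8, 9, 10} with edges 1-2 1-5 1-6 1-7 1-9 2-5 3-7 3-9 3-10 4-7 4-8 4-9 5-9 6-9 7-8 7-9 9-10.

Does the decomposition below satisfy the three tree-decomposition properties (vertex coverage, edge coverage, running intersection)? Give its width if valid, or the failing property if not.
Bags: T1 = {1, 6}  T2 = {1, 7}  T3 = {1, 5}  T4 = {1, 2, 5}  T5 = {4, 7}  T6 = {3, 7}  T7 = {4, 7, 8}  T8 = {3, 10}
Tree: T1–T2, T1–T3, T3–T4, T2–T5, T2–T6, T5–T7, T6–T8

A tree decomposition must satisfy three properties: every vertex lies in some bag; for every edge, both endpoints lie together in some bag; and for every vertex, the bags containing it form a connected subtree. Here vertex 9 appears in no bag, so the decomposition is invalid.

No — vertex 9 appears in no bag.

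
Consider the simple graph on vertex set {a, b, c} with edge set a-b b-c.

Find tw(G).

A width-1 tree decomposition is:
Bags: B1 = {a, b}  B2 = {b, c}
Tree: B1–B2
The largest bag has 2 vertices, giving width 1; this decomposition certifies tw(G) ≤ 1. Since G has at least one edge (e.g. b–a), it is not an edgeless graph, so tw(G) ≥ 1. Combining the bounds, tw(G) = 1.

1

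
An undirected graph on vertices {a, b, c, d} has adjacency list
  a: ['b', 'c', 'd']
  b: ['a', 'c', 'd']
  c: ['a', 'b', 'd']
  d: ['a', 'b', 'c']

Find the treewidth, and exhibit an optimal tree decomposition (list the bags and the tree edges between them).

With just one bag of size 4, the width is 4 − 1 = 3, so tw(G) ≤ 3. For the lower bound, the 4 vertices {a, b, c, d} are pairwise adjacent, and any tree decomposition puts a clique entirely inside one bag — forcing width ≥ 3. Combining the bounds, tw(G) = 3.

Treewidth 3.
One such decomposition:
Bags: B1 = {a, b, c, d}
Tree: (single bag)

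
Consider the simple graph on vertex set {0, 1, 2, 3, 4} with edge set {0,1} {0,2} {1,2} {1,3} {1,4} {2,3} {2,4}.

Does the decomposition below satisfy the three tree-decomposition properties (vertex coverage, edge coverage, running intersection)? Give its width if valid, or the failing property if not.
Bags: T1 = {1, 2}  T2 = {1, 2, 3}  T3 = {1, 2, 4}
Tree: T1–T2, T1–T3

A tree decomposition must satisfy three properties: every vertex lies in some bag; for every edge, both endpoints lie together in some bag; and for every vertex, the bags containing it form a connected subtree. Here vertex 0 appears in no bag, so the decomposition is invalid.

No — vertex 0 appears in no bag.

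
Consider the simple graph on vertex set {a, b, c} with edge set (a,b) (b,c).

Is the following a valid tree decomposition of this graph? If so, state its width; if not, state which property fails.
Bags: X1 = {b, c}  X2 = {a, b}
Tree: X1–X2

Yes; width 1.

Every vertex of G appears in some bag (union = {a, b, c}); every edge is covered by a bag; and for each vertex v the set of bags containing v is connected in the bag tree. The decomposition is therefore valid. The largest bag has 2 vertices, so the width is 1.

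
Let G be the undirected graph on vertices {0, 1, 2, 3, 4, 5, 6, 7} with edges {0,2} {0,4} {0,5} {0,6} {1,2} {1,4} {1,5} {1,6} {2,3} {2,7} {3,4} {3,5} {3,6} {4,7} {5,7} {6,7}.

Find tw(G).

4

A width-4 tree decomposition is:
Bags: B1 = {0, 1, 2, 3, 7}  B2 = {0, 1, 3, 4, 7}  B3 = {0, 1, 3, 5, 7}  B4 = {0, 1, 3, 6, 7}
Tree: B1–B2, B2–B3, B3–B4
Each bag holds 5 vertices, so the decomposition has width 4, which upper-bounds the treewidth. For the lower bound: the 5 vertex sets {1,2}, {4,7}, {3,5}, {0}, {6} are disjoint, each induces a connected subgraph, and every pair is joined by at least one edge of G. Contracting each set to a single vertex therefore yields K_{5} as a minor, and since treewidth is minor-monotone, tw(G) ≥ tw(K_{5}) = 4. Therefore the treewidth is 4.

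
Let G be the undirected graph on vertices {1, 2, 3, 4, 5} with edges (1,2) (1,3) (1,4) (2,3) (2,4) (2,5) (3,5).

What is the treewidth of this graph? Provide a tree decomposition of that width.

Every bag has size at most 3, so the width is 3 − 1 = 2 and tw(G) ≤ 2. On the other hand G contains the 3-clique {1, 2, 3}. A clique must lie in a single bag of any decomposition, so no decomposition can have width below 2. Hence tw(G) = 2 exactly.

Treewidth 2.
Bags: B1 = {2, 3, 5}  B2 = {1, 2, 3}  B3 = {1, 2, 4}
Tree: B1–B2, B2–B3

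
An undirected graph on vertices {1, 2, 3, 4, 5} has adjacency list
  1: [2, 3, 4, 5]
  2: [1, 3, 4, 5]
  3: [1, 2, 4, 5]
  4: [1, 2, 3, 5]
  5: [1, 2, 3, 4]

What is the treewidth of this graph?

4

A width-4 tree decomposition is:
Bags: B1 = {1, 2, 3, 4, 5}
Tree: (single bag)
With just one bag of size 5, the width is 5 − 1 = 4, so tw(G) ≤ 4. Conversely, {1, 2, 3, 4, 5} is a clique of size 5, and the vertices of any clique must share a bag in every tree decomposition; so some bag has ≥ 5 vertices and tw(G) ≥ 4. Therefore the treewidth is 4.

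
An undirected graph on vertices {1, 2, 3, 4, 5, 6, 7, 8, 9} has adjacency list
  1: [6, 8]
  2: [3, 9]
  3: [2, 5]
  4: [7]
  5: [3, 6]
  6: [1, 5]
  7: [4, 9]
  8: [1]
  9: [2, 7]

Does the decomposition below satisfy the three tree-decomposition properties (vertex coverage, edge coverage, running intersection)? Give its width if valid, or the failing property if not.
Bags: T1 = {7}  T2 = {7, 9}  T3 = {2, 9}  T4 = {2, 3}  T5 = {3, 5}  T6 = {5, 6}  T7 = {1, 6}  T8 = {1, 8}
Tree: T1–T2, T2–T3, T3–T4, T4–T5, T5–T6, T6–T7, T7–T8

No — vertex 4 appears in no bag.

A tree decomposition must satisfy three properties: every vertex lies in some bag; for every edge, both endpoints lie together in some bag; and for every vertex, the bags containing it form a connected subtree. Here vertex 4 appears in no bag, so the decomposition is invalid.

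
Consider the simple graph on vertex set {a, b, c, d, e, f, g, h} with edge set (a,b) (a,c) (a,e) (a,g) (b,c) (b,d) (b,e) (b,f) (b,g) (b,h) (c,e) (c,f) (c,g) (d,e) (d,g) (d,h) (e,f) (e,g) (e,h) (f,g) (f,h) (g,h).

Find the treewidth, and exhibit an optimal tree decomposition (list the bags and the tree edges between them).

Treewidth 4.
One optimal decomposition is:
Bags: B1 = {b, d, e, g, h}  B2 = {b, e, f, g, h}  B3 = {b, c, e, f, g}  B4 = {a, b, c, e, g}
Tree: B1–B2, B2–B3, B3–B4

The largest bag has 5 vertices, giving width 4; this decomposition certifies tw(G) ≤ 4. Conversely, {b, d, e, g, h} is a clique of size 5, and the vertices of any clique must share a bag in every tree decomposition; so some bag has ≥ 5 vertices and tw(G) ≥ 4. The upper and lower bounds meet at 4, so that is the treewidth.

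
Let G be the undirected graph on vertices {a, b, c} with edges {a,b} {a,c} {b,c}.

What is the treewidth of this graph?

2

A width-2 tree decomposition is:
Bags: B1 = {a, b, c}
Tree: (single bag)
With just one bag of size 3, the width is 3 − 1 = 2, so tw(G) ≤ 2. For the lower bound, the 3 vertices {a, b, c} are pairwise adjacent, and any tree decomposition puts a clique entirely inside one bag — forcing width ≥ 2. Therefore the treewidth is 2.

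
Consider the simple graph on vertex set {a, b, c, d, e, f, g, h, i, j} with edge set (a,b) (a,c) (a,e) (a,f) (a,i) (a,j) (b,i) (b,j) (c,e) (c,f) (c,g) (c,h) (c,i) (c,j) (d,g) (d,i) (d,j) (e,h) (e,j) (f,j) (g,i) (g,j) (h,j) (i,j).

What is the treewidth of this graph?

3

A width-3 tree decomposition is:
Bags: B1 = {a, c, f, j}  B2 = {a, c, i, j}  B3 = {a, c, e, j}  B4 = {c, g, i, j}  B5 = {c, e, h, j}  B6 = {d, g, i, j}  B7 = {a, b, i, j}
Tree: B1–B2, B2–B3, B2–B4, B3–B5, B4–B6, B2–B7
Each bag holds 4 vertices, so the decomposition has width 3, which upper-bounds the treewidth. On the other hand G contains the 4-clique {d, g, i, j}. A clique must lie in a single bag of any decomposition, so no decomposition can have width below 3. Hence tw(G) = 3 exactly.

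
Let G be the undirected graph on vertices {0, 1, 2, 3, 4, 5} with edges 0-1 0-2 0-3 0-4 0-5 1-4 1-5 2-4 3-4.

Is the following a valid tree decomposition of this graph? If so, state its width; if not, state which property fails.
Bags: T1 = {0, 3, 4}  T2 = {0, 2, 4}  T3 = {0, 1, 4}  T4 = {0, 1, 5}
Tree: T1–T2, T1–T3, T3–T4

Yes; width 2.

Every vertex of G appears in some bag (union = {0, 1, 2, 3, 4, 5}); every edge is covered by a bag; and for each vertex v the set of bags containing v is connected in the bag tree. The decomposition is therefore valid. The largest bag has 3 vertices, so the width is 2.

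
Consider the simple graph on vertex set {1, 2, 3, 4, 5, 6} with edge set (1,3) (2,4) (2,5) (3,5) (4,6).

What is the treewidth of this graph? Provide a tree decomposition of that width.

Treewidth 1.
Bags: B1 = {4, 6}  B2 = {2, 4}  B3 = {2, 5}  B4 = {3, 5}  B5 = {1, 3}
Tree: B1–B2, B2–B3, B3–B4, B4–B5

Every bag has size at most 2, so the width is 2 − 1 = 1 and tw(G) ≤ 1. Any graph with an edge has treewidth ≥ 1, and G has the edge 6–4. Hence tw(G) = 1 exactly.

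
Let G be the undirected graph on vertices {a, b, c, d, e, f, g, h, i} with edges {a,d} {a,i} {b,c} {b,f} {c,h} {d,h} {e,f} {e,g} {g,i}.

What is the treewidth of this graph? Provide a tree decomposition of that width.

Treewidth 2.
One optimal decomposition is:
Bags: B1 = {b, c, h}  B2 = {b, d, h}  B3 = {a, b, d}  B4 = {a, b, i}  B5 = {b, g, i}  B6 = {b, e, g}  B7 = {b, e, f}
Tree: B1–B2, B2–B3, B3–B4, B4–B5, B5–B6, B6–B7

The largest bag has 3 vertices, giving width 2; this decomposition certifies tw(G) ≤ 2. Since b–c–h–d–a–i–g–e–f–b is a cycle in G, G is not acyclic. Forests are exactly the graphs of treewidth ≤ 1, so tw(G) ≥ 2. Combining the bounds, tw(G) = 2.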